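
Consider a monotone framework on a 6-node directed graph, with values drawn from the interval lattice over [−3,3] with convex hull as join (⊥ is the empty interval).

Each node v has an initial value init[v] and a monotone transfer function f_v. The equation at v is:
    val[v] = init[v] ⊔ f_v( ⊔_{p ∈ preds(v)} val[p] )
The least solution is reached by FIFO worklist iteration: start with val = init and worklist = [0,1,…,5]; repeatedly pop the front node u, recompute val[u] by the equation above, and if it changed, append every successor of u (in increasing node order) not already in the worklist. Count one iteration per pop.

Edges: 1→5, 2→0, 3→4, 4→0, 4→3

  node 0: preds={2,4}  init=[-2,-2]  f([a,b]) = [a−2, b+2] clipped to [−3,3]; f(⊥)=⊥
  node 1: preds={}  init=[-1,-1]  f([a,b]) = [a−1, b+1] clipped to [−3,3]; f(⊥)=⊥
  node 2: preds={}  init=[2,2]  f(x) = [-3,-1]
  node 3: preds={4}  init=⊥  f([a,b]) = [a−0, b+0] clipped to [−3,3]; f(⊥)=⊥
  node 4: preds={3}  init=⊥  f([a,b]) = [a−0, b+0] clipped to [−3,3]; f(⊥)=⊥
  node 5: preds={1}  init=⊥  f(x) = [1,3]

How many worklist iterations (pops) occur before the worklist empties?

7

Trace (7 dequeues):
  [1] u=0 | in [2,2] | out [-2,3] | prev [-2,-2] | push {}
  [2] u=1 | in ⊥ | out [-1,-1] | ==
  [3] u=2 | in ⊥ | out [-3,2] | prev [2,2] | push {0}
  [4] u=3 | in ⊥ | out ⊥ | ==
  [5] u=4 | in ⊥ | out ⊥ | ==
  [6] u=5 | in [-1,-1] | out [1,3] | prev ⊥ | push {}
  [7] u=0 | in [-3,2] | out [-3,3] | prev [-2,3] | push {}

Converged values:
  [0] [-3,3]
  [1] [-1,-1]
  [2] [-3,2]
  [3] ⊥
  [4] ⊥
  [5] [1,3]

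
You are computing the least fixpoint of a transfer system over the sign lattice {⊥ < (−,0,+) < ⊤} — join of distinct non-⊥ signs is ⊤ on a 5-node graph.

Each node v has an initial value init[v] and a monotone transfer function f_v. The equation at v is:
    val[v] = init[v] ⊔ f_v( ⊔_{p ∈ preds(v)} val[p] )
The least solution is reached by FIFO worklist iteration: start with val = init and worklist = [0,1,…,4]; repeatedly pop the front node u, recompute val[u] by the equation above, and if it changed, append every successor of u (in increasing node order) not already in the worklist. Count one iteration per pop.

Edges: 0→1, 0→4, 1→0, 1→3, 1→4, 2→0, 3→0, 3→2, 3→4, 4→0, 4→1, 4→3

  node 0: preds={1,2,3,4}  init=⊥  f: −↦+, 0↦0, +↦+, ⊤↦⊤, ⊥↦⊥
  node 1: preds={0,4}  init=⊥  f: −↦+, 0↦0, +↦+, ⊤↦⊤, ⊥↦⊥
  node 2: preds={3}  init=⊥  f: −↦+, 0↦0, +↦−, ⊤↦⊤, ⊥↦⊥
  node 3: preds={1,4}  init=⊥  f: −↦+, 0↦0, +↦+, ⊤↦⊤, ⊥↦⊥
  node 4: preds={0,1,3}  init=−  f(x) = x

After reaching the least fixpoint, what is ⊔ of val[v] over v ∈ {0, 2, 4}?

⊤

Trace (11 dequeues):
  [1] u=0 | in − | out + | prev ⊥ | push {}
  [2] u=1 | in ⊤ | out ⊤ | prev ⊥ | push {0}
  [3] u=2 | in ⊥ | out ⊥ | ==
  [4] u=3 | in ⊤ | out ⊤ | prev ⊥ | push {2}
  [5] u=4 | in ⊤ | out ⊤ | prev − | push {1,3}
  [6] u=0 | in ⊤ | out ⊤ | prev + | push {4}
  [7] u=2 | in ⊤ | out ⊤ | prev ⊥ | push {0}
  [8] u=1 | in ⊤ | out ⊤ | ==
  [9] u=3 | in ⊤ | out ⊤ | ==
  [10] u=4 | in ⊤ | out ⊤ | ==
  [11] u=0 | in ⊤ | out ⊤ | ==

Converged values:
  [0] ⊤
  [1] ⊤
  [2] ⊤
  [3] ⊤
  [4] ⊤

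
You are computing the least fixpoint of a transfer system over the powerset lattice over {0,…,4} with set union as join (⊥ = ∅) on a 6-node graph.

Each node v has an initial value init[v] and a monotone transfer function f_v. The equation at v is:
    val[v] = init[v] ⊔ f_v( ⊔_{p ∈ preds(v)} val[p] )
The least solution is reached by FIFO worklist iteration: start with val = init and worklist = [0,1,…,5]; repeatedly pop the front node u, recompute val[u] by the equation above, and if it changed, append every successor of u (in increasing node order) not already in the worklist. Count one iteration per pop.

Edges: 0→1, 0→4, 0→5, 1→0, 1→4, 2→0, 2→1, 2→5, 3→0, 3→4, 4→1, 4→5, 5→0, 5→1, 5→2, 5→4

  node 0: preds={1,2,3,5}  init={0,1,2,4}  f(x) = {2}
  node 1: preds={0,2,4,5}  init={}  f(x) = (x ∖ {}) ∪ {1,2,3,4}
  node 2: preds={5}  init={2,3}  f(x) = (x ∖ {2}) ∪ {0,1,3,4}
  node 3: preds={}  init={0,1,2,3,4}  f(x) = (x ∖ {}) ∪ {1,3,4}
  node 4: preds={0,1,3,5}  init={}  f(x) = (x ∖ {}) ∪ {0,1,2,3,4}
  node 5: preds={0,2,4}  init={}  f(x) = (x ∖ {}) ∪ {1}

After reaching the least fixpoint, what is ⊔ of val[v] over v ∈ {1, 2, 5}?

Trace (10 dequeues):
  [1] u=0 | in {0,1,2,3,4} | out {0,1,2,4} | ==
  [2] u=1 | in {0,1,2,3,4} | out {0,1,2,3,4} | prev {} | push {0}
  [3] u=2 | in {} | out {0,1,2,3,4} | prev {2,3} | push {1}
  [4] u=3 | in {} | out {0,1,2,3,4} | ==
  [5] u=4 | in {0,1,2,3,4} | out {0,1,2,3,4} | prev {} | push {}
  [6] u=5 | in {0,1,2,3,4} | out {0,1,2,3,4} | prev {} | push {2,4}
  [7] u=0 | in {0,1,2,3,4} | out {0,1,2,4} | ==
  [8] u=1 | in {0,1,2,3,4} | out {0,1,2,3,4} | ==
  [9] u=2 | in {0,1,2,3,4} | out {0,1,2,3,4} | ==
  [10] u=4 | in {0,1,2,3,4} | out {0,1,2,3,4} | ==

Converged values:
  [0] {0,1,2,4}
  [1] {0,1,2,3,4}
  [2] {0,1,2,3,4}
  [3] {0,1,2,3,4}
  [4] {0,1,2,3,4}
  [5] {0,1,2,3,4}

{0,1,2,3,4}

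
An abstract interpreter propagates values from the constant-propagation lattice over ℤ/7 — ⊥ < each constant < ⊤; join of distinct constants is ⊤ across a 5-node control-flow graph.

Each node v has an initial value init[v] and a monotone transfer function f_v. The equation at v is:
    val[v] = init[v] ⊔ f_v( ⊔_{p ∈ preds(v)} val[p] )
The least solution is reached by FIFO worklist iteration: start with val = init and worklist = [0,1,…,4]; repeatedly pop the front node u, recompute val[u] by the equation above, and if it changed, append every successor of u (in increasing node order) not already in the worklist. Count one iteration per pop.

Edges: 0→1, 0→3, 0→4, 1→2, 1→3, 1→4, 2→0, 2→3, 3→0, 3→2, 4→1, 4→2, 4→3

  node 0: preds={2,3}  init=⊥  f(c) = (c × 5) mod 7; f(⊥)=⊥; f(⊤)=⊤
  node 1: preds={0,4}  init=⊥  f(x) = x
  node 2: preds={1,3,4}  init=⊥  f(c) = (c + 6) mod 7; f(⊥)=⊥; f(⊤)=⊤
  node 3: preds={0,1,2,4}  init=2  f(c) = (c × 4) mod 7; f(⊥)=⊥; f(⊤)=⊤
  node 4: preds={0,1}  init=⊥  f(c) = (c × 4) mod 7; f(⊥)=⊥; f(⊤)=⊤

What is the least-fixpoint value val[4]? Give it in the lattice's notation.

⊤

Iteration log — 13 steps:
  step 1. node 0  ⊔preds=2  new=3  old=⊥  +wl: 
  step 2. node 1  ⊔preds=3  new=3  old=⊥  +wl: 
  step 3. node 2  ⊔preds=⊤  new=⊤  old=⊥  +wl: 0
  step 4. node 3  ⊔preds=⊤  new=⊤  old=2  +wl: 2
  step 5. node 4  ⊔preds=3  new=5  old=⊥  +wl: 1,3
  step 6. node 0  ⊔preds=⊤  new=⊤  old=3  +wl: 4
  step 7. node 2  ⊔preds=⊤  new=⊤  stable
  step 8. node 1  ⊔preds=⊤  new=⊤  old=3  +wl: 2
  step 9. node 3  ⊔preds=⊤  new=⊤  stable
  step 10. node 4  ⊔preds=⊤  new=⊤  old=5  +wl: 1,3
  step 11. node 2  ⊔preds=⊤  new=⊤  stable
  step 12. node 1  ⊔preds=⊤  new=⊤  stable
  step 13. node 3  ⊔preds=⊤  new=⊤  stable

Least fixpoint reached:
  node 0: ⊤
  node 1: ⊤
  node 2: ⊤
  node 3: ⊤
  node 4: ⊤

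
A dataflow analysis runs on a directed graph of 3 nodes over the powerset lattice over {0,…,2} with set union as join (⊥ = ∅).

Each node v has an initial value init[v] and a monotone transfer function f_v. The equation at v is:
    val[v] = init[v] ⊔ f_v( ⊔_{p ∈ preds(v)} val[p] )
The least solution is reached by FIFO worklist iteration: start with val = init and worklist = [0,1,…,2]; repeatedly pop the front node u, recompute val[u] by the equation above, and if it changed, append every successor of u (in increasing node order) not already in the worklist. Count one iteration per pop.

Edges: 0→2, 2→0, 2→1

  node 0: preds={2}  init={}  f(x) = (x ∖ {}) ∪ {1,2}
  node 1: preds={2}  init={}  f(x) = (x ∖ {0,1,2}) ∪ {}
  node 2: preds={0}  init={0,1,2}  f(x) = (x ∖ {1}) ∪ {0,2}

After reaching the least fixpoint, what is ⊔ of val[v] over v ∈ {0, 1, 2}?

{0,1,2}

Worklist (3 pops):
  #1 pop 0: in={0,1,2} → {0,1,2} (was {}); enqueue []
  #2 pop 1: in={0,1,2} → {} (no change)
  #3 pop 2: in={0,1,2} → {0,1,2} (no change)

Fixpoint:
  val[0] = {0,1,2}
  val[1] = {}
  val[2] = {0,1,2}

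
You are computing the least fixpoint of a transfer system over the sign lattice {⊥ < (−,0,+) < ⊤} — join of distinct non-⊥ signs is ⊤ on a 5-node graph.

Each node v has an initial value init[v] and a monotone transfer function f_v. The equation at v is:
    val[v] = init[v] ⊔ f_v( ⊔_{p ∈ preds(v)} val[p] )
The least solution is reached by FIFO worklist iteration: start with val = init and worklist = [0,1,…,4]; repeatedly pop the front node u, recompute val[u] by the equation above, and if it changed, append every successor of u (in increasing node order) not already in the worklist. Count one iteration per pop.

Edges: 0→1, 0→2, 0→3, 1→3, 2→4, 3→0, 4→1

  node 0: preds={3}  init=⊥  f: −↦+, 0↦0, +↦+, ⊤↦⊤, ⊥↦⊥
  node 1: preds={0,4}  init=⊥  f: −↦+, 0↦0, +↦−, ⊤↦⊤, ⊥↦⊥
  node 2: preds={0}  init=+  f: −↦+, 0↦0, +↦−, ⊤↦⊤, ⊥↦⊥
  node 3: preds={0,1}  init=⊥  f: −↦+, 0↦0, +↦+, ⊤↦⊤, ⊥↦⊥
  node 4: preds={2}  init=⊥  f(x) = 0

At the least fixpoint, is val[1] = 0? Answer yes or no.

yes

Trace (12 dequeues):
  [1] u=0 | in ⊥ | out ⊥ | ==
  [2] u=1 | in ⊥ | out ⊥ | ==
  [3] u=2 | in ⊥ | out + | ==
  [4] u=3 | in ⊥ | out ⊥ | ==
  [5] u=4 | in + | out 0 | prev ⊥ | push {1}
  [6] u=1 | in 0 | out 0 | prev ⊥ | push {3}
  [7] u=3 | in 0 | out 0 | prev ⊥ | push {0}
  [8] u=0 | in 0 | out 0 | prev ⊥ | push {1,2,3}
  [9] u=1 | in 0 | out 0 | ==
  [10] u=2 | in 0 | out ⊤ | prev + | push {4}
  [11] u=3 | in 0 | out 0 | ==
  [12] u=4 | in ⊤ | out 0 | ==

Converged values:
  [0] 0
  [1] 0
  [2] ⊤
  [3] 0
  [4] 0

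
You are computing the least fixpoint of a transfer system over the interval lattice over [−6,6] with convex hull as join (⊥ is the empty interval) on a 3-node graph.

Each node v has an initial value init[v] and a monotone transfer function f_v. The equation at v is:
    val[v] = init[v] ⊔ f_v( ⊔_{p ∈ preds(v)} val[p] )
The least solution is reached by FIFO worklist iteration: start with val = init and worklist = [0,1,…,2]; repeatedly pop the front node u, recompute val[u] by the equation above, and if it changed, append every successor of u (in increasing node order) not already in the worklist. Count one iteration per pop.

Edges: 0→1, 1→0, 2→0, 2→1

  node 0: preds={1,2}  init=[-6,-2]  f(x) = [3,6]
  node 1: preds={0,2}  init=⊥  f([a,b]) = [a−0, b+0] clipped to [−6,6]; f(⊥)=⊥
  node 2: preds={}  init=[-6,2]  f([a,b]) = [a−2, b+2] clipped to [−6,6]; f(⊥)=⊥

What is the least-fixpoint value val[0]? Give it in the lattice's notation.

Trace (4 dequeues):
  [1] u=0 | in [-6,2] | out [-6,6] | prev [-6,-2] | push {}
  [2] u=1 | in [-6,6] | out [-6,6] | prev ⊥ | push {0}
  [3] u=2 | in ⊥ | out [-6,2] | ==
  [4] u=0 | in [-6,6] | out [-6,6] | ==

Converged values:
  [0] [-6,6]
  [1] [-6,6]
  [2] [-6,2]

[-6,6]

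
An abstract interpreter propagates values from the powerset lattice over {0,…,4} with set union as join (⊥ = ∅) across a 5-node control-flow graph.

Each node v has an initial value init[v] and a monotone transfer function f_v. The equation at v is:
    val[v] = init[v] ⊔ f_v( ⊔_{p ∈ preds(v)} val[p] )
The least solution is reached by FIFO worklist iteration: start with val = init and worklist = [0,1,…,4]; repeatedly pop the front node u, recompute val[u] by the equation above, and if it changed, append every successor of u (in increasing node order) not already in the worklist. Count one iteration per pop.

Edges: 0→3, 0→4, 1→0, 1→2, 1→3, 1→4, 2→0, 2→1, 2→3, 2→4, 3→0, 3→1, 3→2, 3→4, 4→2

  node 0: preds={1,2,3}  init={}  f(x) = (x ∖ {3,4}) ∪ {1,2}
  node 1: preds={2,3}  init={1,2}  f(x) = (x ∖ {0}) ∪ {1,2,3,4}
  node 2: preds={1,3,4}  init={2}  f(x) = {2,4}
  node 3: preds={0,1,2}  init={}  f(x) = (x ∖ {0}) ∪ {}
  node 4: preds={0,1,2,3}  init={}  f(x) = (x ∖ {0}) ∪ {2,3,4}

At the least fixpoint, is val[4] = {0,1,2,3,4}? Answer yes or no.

Worklist (8 pops):
  #1 pop 0: in={1,2} → {1,2} (was {}); enqueue []
  #2 pop 1: in={2} → {1,2,3,4} (was {1,2}); enqueue [0]
  #3 pop 2: in={1,2,3,4} → {2,4} (was {2}); enqueue [1]
  #4 pop 3: in={1,2,3,4} → {1,2,3,4} (was {}); enqueue [2]
  #5 pop 4: in={1,2,3,4} → {1,2,3,4} (was {}); enqueue []
  #6 pop 0: in={1,2,3,4} → {1,2} (no change)
  #7 pop 1: in={1,2,3,4} → {1,2,3,4} (no change)
  #8 pop 2: in={1,2,3,4} → {2,4} (no change)

Fixpoint:
  val[0] = {1,2}
  val[1] = {1,2,3,4}
  val[2] = {2,4}
  val[3] = {1,2,3,4}
  val[4] = {1,2,3,4}

no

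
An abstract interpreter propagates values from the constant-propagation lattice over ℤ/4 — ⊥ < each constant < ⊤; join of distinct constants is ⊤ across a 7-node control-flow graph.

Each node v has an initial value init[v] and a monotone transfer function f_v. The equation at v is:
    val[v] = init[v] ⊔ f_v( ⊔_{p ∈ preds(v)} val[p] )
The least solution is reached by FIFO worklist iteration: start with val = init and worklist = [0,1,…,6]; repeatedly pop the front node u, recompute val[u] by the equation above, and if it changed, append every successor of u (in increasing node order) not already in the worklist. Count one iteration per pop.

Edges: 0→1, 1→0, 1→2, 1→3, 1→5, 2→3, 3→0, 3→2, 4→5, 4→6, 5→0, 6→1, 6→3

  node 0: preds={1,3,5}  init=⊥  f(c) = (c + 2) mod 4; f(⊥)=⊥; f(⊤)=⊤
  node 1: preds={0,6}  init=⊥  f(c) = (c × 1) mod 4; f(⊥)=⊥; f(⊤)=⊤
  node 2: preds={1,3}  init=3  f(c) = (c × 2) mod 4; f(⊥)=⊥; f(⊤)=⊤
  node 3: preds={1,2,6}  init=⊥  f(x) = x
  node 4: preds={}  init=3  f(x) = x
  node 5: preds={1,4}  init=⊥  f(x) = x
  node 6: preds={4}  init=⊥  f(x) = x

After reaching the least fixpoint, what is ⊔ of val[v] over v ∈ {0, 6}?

⊤

Worklist (16 pops):
  #1 pop 0: in=⊥ → ⊥ (no change)
  #2 pop 1: in=⊥ → ⊥ (no change)
  #3 pop 2: in=⊥ → 3 (no change)
  #4 pop 3: in=3 → 3 (was ⊥); enqueue [0,2]
  #5 pop 4: in=⊥ → 3 (no change)
  #6 pop 5: in=3 → 3 (was ⊥); enqueue []
  #7 pop 6: in=3 → 3 (was ⊥); enqueue [1,3]
  #8 pop 0: in=3 → 1 (was ⊥); enqueue []
  #9 pop 2: in=3 → ⊤ (was 3); enqueue []
  #10 pop 1: in=⊤ → ⊤ (was ⊥); enqueue [0,2,5]
  #11 pop 3: in=⊤ → ⊤ (was 3); enqueue []
  #12 pop 0: in=⊤ → ⊤ (was 1); enqueue [1]
  #13 pop 2: in=⊤ → ⊤ (no change)
  #14 pop 5: in=⊤ → ⊤ (was 3); enqueue [0]
  #15 pop 1: in=⊤ → ⊤ (no change)
  #16 pop 0: in=⊤ → ⊤ (no change)

Fixpoint:
  val[0] = ⊤
  val[1] = ⊤
  val[2] = ⊤
  val[3] = ⊤
  val[4] = 3
  val[5] = ⊤
  val[6] = 3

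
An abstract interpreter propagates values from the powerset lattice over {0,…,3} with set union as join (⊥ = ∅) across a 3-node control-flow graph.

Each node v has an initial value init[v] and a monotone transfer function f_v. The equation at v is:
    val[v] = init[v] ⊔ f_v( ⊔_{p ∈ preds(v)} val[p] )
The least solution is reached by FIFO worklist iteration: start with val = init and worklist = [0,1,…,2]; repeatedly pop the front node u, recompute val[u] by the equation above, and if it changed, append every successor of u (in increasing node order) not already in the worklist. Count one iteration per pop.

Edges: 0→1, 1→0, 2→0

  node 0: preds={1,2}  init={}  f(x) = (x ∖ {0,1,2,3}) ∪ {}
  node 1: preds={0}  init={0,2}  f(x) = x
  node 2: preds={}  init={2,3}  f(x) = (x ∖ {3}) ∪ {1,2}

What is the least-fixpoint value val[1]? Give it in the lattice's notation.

Worklist (4 pops):
  #1 pop 0: in={0,2,3} → {} (no change)
  #2 pop 1: in={} → {0,2} (no change)
  #3 pop 2: in={} → {1,2,3} (was {2,3}); enqueue [0]
  #4 pop 0: in={0,1,2,3} → {} (no change)

Fixpoint:
  val[0] = {}
  val[1] = {0,2}
  val[2] = {1,2,3}

{0,2}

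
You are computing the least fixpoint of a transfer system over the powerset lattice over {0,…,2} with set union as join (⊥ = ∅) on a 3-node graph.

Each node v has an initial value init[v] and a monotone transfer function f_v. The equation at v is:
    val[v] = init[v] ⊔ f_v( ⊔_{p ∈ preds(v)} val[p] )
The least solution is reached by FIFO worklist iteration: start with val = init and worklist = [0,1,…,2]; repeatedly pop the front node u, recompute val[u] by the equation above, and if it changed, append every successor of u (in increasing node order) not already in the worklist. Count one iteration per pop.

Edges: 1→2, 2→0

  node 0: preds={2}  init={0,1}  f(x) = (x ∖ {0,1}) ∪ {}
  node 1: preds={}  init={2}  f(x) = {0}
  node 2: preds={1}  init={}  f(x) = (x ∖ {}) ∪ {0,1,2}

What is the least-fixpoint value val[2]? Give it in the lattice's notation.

{0,1,2}

Trace (4 dequeues):
  [1] u=0 | in {} | out {0,1} | ==
  [2] u=1 | in {} | out {0,2} | prev {2} | push {}
  [3] u=2 | in {0,2} | out {0,1,2} | prev {} | push {0}
  [4] u=0 | in {0,1,2} | out {0,1,2} | prev {0,1} | push {}

Converged values:
  [0] {0,1,2}
  [1] {0,2}
  [2] {0,1,2}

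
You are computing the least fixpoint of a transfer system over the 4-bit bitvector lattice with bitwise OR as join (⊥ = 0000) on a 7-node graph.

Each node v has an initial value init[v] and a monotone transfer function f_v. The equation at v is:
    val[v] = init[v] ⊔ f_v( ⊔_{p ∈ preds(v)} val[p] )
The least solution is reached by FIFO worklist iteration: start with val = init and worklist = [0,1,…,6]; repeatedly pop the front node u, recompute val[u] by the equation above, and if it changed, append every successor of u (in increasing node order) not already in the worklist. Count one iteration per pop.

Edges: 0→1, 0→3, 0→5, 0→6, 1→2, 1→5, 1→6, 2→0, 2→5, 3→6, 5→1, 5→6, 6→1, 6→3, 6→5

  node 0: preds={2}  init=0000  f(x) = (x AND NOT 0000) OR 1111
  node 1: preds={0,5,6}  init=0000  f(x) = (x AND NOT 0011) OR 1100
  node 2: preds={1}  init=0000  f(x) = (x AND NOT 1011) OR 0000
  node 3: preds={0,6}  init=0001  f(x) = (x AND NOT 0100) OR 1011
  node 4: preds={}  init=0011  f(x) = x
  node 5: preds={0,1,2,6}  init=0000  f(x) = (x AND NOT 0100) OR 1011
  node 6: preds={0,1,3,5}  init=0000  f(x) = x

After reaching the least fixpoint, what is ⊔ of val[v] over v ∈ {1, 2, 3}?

1111

Worklist (11 pops):
  #1 pop 0: in=0000 → 1111 (was 0000); enqueue []
  #2 pop 1: in=1111 → 1100 (was 0000); enqueue []
  #3 pop 2: in=1100 → 0100 (was 0000); enqueue [0]
  #4 pop 3: in=1111 → 1011 (was 0001); enqueue []
  #5 pop 4: in=0000 → 0011 (no change)
  #6 pop 5: in=1111 → 1011 (was 0000); enqueue [1]
  #7 pop 6: in=1111 → 1111 (was 0000); enqueue [3,5]
  #8 pop 0: in=0100 → 1111 (no change)
  #9 pop 1: in=1111 → 1100 (no change)
  #10 pop 3: in=1111 → 1011 (no change)
  #11 pop 5: in=1111 → 1011 (no change)

Fixpoint:
  val[0] = 1111
  val[1] = 1100
  val[2] = 0100
  val[3] = 1011
  val[4] = 0011
  val[5] = 1011
  val[6] = 1111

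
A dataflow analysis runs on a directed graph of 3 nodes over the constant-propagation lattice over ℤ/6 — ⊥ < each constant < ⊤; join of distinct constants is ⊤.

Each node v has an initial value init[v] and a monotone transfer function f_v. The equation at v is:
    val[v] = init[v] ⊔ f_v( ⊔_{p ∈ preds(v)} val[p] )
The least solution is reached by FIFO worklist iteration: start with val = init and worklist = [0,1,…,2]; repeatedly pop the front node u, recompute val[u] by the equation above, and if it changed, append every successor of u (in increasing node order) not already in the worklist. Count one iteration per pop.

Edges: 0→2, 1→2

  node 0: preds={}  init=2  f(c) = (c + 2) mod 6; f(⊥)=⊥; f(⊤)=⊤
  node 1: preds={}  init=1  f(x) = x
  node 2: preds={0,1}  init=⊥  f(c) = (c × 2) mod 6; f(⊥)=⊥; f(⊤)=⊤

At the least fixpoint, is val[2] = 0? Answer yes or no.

Iteration log — 3 steps:
  step 1. node 0  ⊔preds=⊥  new=2  stable
  step 2. node 1  ⊔preds=⊥  new=1  stable
  step 3. node 2  ⊔preds=⊤  new=⊤  old=⊥  +wl: 

Least fixpoint reached:
  node 0: 2
  node 1: 1
  node 2: ⊤

no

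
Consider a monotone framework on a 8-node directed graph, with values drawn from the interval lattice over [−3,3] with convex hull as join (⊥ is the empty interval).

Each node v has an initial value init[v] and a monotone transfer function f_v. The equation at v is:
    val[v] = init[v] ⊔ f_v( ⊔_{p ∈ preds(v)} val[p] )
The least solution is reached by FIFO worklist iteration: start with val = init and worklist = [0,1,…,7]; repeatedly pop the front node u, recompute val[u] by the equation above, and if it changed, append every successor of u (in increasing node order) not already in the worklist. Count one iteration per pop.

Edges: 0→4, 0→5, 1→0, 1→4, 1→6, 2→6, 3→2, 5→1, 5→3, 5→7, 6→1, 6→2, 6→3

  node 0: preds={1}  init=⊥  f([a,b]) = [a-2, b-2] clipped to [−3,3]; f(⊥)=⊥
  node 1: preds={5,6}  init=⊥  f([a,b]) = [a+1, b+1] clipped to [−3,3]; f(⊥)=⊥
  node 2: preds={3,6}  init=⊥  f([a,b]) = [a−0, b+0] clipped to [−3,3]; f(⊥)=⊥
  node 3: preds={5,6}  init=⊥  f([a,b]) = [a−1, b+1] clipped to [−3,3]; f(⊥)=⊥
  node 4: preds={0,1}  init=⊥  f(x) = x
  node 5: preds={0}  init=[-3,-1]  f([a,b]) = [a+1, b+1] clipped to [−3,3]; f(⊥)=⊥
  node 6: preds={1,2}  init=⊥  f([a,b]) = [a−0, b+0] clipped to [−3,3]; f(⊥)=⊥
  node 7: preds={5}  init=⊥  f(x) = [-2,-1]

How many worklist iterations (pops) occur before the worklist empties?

41

Iteration log — 41 steps:
  step 1. node 0  ⊔preds=⊥  new=⊥  stable
  step 2. node 1  ⊔preds=[-3,-1]  new=[-2,0]  old=⊥  +wl: 0
  step 3. node 2  ⊔preds=⊥  new=⊥  stable
  step 4. node 3  ⊔preds=[-3,-1]  new=[-3,0]  old=⊥  +wl: 2
  step 5. node 4  ⊔preds=[-2,0]  new=[-2,0]  old=⊥  +wl: 
  step 6. node 5  ⊔preds=⊥  new=[-3,-1]  stable
  step 7. node 6  ⊔preds=[-2,0]  new=[-2,0]  old=⊥  +wl: 1,3
  step 8. node 7  ⊔preds=[-3,-1]  new=[-2,-1]  old=⊥  +wl: 
  step 9. node 0  ⊔preds=[-2,0]  new=[-3,-2]  old=⊥  +wl: 4,5
  step 10. node 2  ⊔preds=[-3,0]  new=[-3,0]  old=⊥  +wl: 6
  step 11. node 1  ⊔preds=[-3,0]  new=[-2,1]  old=[-2,0]  +wl: 0
  step 12. node 3  ⊔preds=[-3,0]  new=[-3,1]  old=[-3,0]  +wl: 2
  step 13. node 4  ⊔preds=[-3,1]  new=[-3,1]  old=[-2,0]  +wl: 
  step 14. node 5  ⊔preds=[-3,-2]  new=[-3,-1]  stable
  step 15. node 6  ⊔preds=[-3,1]  new=[-3,1]  old=[-2,0]  +wl: 1,3
  step 16. node 0  ⊔preds=[-2,1]  new=[-3,-1]  old=[-3,-2]  +wl: 4,5
  step 17. node 2  ⊔preds=[-3,1]  new=[-3,1]  old=[-3,0]  +wl: 6
  step 18. node 1  ⊔preds=[-3,1]  new=[-2,2]  old=[-2,1]  +wl: 0
  step 19. node 3  ⊔preds=[-3,1]  new=[-3,2]  old=[-3,1]  +wl: 2
  step 20. node 4  ⊔preds=[-3,2]  new=[-3,2]  old=[-3,1]  +wl: 
  step 21. node 5  ⊔preds=[-3,-1]  new=[-3,0]  old=[-3,-1]  +wl: 1,3,7
  step 22. node 6  ⊔preds=[-3,2]  new=[-3,2]  old=[-3,1]  +wl: 
  step 23. node 0  ⊔preds=[-2,2]  new=[-3,0]  old=[-3,-1]  +wl: 4,5
  step 24. node 2  ⊔preds=[-3,2]  new=[-3,2]  old=[-3,1]  +wl: 6
  step 25. node 1  ⊔preds=[-3,2]  new=[-2,3]  old=[-2,2]  +wl: 0
  step 26. node 3  ⊔preds=[-3,2]  new=[-3,3]  old=[-3,2]  +wl: 2
  step 27. node 7  ⊔preds=[-3,0]  new=[-2,-1]  stable
  step 28. node 4  ⊔preds=[-3,3]  new=[-3,3]  old=[-3,2]  +wl: 
  step 29. node 5  ⊔preds=[-3,0]  new=[-3,1]  old=[-3,0]  +wl: 1,3,7
  step 30. node 6  ⊔preds=[-3,3]  new=[-3,3]  old=[-3,2]  +wl: 
  step 31. node 0  ⊔preds=[-2,3]  new=[-3,1]  old=[-3,0]  +wl: 4,5
  step 32. node 2  ⊔preds=[-3,3]  new=[-3,3]  old=[-3,2]  +wl: 6
  step 33. node 1  ⊔preds=[-3,3]  new=[-2,3]  stable
  step 34. node 3  ⊔preds=[-3,3]  new=[-3,3]  stable
  step 35. node 7  ⊔preds=[-3,1]  new=[-2,-1]  stable
  step 36. node 4  ⊔preds=[-3,3]  new=[-3,3]  stable
  step 37. node 5  ⊔preds=[-3,1]  new=[-3,2]  old=[-3,1]  +wl: 1,3,7
  step 38. node 6  ⊔preds=[-3,3]  new=[-3,3]  stable
  step 39. node 1  ⊔preds=[-3,3]  new=[-2,3]  stable
  step 40. node 3  ⊔preds=[-3,3]  new=[-3,3]  stable
  step 41. node 7  ⊔preds=[-3,2]  new=[-2,-1]  stable

Least fixpoint reached:
  node 0: [-3,1]
  node 1: [-2,3]
  node 2: [-3,3]
  node 3: [-3,3]
  node 4: [-3,3]
  node 5: [-3,2]
  node 6: [-3,3]
  node 7: [-2,-1]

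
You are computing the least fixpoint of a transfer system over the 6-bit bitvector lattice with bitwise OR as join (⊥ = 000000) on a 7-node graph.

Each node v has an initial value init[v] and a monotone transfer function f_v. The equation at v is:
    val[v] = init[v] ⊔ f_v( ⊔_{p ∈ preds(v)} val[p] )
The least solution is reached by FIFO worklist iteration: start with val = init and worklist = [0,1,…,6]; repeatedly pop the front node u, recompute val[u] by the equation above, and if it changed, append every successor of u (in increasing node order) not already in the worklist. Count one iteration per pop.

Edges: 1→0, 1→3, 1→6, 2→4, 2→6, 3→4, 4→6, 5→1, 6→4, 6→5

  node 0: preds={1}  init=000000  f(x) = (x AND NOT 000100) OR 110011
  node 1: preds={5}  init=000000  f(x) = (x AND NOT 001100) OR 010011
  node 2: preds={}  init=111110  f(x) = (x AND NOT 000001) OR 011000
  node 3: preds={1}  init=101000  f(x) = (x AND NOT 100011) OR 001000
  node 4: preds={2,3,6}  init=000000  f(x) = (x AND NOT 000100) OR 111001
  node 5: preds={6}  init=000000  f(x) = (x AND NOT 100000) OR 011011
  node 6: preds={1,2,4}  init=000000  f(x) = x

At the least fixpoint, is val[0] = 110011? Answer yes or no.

yes

Trace (12 dequeues):
  [1] u=0 | in 000000 | out 110011 | prev 000000 | push {}
  [2] u=1 | in 000000 | out 010011 | prev 000000 | push {0}
  [3] u=2 | in 000000 | out 111110 | ==
  [4] u=3 | in 010011 | out 111000 | prev 101000 | push {}
  [5] u=4 | in 111110 | out 111011 | prev 000000 | push {}
  [6] u=5 | in 000000 | out 011011 | prev 000000 | push {1}
  [7] u=6 | in 111111 | out 111111 | prev 000000 | push {4,5}
  [8] u=0 | in 010011 | out 110011 | ==
  [9] u=1 | in 011011 | out 010011 | ==
  [10] u=4 | in 111111 | out 111011 | ==
  [11] u=5 | in 111111 | out 011111 | prev 011011 | push {1}
  [12] u=1 | in 011111 | out 010011 | ==

Converged values:
  [0] 110011
  [1] 010011
  [2] 111110
  [3] 111000
  [4] 111011
  [5] 011111
  [6] 111111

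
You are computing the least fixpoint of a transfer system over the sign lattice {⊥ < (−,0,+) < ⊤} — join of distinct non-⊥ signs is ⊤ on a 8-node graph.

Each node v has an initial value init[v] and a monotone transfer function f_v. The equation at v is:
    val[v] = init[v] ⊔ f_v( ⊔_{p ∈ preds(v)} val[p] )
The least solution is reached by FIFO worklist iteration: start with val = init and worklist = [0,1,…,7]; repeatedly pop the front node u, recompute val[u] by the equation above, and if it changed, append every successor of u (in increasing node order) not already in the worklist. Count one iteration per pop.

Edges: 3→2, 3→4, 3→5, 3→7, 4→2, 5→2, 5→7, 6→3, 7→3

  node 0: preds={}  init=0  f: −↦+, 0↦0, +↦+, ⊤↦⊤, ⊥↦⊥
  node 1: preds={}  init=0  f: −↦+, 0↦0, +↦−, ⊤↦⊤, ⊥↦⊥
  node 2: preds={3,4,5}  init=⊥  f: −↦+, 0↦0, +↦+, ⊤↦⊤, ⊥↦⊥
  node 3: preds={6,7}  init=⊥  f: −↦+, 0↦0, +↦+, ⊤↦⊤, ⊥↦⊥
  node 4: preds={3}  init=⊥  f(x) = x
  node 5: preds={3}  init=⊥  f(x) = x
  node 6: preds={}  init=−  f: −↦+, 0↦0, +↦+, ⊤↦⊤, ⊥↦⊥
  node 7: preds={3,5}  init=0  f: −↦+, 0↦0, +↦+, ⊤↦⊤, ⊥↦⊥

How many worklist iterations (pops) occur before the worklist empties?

10

Worklist (10 pops):
  #1 pop 0: in=⊥ → 0 (no change)
  #2 pop 1: in=⊥ → 0 (no change)
  #3 pop 2: in=⊥ → ⊥ (no change)
  #4 pop 3: in=⊤ → ⊤ (was ⊥); enqueue [2]
  #5 pop 4: in=⊤ → ⊤ (was ⊥); enqueue []
  #6 pop 5: in=⊤ → ⊤ (was ⊥); enqueue []
  #7 pop 6: in=⊥ → − (no change)
  #8 pop 7: in=⊤ → ⊤ (was 0); enqueue [3]
  #9 pop 2: in=⊤ → ⊤ (was ⊥); enqueue []
  #10 pop 3: in=⊤ → ⊤ (no change)

Fixpoint:
  val[0] = 0
  val[1] = 0
  val[2] = ⊤
  val[3] = ⊤
  val[4] = ⊤
  val[5] = ⊤
  val[6] = −
  val[7] = ⊤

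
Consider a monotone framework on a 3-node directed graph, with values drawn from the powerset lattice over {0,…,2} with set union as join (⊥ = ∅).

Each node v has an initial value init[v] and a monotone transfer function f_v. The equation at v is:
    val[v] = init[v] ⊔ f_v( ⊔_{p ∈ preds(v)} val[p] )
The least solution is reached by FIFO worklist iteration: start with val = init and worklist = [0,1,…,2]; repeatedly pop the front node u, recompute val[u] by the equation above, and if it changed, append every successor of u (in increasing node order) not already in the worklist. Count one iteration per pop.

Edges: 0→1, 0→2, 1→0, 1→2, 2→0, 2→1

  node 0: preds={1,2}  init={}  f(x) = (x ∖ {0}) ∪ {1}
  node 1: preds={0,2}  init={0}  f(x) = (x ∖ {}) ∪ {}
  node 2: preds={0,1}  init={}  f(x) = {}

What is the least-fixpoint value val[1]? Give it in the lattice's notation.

{0,1}

Iteration log — 4 steps:
  step 1. node 0  ⊔preds={0}  new={1}  old={}  +wl: 
  step 2. node 1  ⊔preds={1}  new={0,1}  old={0}  +wl: 0
  step 3. node 2  ⊔preds={0,1}  new={}  stable
  step 4. node 0  ⊔preds={0,1}  new={1}  stable

Least fixpoint reached:
  node 0: {1}
  node 1: {0,1}
  node 2: {}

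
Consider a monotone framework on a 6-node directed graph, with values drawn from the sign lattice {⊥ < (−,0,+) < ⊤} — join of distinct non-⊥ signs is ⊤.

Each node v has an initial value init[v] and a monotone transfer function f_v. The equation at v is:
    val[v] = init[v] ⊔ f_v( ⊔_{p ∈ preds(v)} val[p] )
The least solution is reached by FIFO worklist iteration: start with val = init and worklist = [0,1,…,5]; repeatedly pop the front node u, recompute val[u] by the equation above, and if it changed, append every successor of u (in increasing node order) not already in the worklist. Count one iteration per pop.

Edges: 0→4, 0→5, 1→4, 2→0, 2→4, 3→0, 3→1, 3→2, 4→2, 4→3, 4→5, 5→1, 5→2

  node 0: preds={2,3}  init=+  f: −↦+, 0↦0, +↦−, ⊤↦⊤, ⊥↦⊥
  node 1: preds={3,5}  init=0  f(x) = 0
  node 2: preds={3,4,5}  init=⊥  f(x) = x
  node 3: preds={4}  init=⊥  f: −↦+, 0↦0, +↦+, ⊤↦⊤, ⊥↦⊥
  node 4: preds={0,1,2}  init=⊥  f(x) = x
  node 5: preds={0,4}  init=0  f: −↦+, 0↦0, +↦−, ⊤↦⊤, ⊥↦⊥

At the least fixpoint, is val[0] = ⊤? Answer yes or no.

yes

Trace (14 dequeues):
  [1] u=0 | in ⊥ | out + | ==
  [2] u=1 | in 0 | out 0 | ==
  [3] u=2 | in 0 | out 0 | prev ⊥ | push {0}
  [4] u=3 | in ⊥ | out ⊥ | ==
  [5] u=4 | in ⊤ | out ⊤ | prev ⊥ | push {2,3}
  [6] u=5 | in ⊤ | out ⊤ | prev 0 | push {1}
  [7] u=0 | in 0 | out ⊤ | prev + | push {4,5}
  [8] u=2 | in ⊤ | out ⊤ | prev 0 | push {0}
  [9] u=3 | in ⊤ | out ⊤ | prev ⊥ | push {2}
  [10] u=1 | in ⊤ | out 0 | ==
  [11] u=4 | in ⊤ | out ⊤ | ==
  [12] u=5 | in ⊤ | out ⊤ | ==
  [13] u=0 | in ⊤ | out ⊤ | ==
  [14] u=2 | in ⊤ | out ⊤ | ==

Converged values:
  [0] ⊤
  [1] 0
  [2] ⊤
  [3] ⊤
  [4] ⊤
  [5] ⊤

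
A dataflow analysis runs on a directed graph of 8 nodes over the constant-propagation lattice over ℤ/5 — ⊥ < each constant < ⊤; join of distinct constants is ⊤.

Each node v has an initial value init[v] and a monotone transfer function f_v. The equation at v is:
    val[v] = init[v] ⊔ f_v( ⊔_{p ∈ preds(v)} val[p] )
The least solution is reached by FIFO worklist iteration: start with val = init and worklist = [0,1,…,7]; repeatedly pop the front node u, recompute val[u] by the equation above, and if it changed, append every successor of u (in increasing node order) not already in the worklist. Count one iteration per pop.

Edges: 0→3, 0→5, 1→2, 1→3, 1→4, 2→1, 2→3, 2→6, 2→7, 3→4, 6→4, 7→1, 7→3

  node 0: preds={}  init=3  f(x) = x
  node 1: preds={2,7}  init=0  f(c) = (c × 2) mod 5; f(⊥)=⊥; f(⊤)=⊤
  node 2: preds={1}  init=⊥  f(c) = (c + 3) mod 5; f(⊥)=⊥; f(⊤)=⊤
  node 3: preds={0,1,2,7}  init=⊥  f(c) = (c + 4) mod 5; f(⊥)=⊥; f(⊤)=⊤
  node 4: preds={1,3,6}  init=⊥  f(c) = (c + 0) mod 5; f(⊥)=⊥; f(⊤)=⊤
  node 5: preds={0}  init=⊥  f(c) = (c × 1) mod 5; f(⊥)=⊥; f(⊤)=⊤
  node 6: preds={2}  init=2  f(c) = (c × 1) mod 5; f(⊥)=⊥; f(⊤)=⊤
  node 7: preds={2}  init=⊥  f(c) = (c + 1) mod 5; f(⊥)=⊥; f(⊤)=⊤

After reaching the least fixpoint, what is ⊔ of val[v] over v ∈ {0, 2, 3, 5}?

Trace (18 dequeues):
  [1] u=0 | in ⊥ | out 3 | ==
  [2] u=1 | in ⊥ | out 0 | ==
  [3] u=2 | in 0 | out 3 | prev ⊥ | push {1}
  [4] u=3 | in ⊤ | out ⊤ | prev ⊥ | push {}
  [5] u=4 | in ⊤ | out ⊤ | prev ⊥ | push {}
  [6] u=5 | in 3 | out 3 | prev ⊥ | push {}
  [7] u=6 | in 3 | out ⊤ | prev 2 | push {4}
  [8] u=7 | in 3 | out 4 | prev ⊥ | push {3}
  [9] u=1 | in ⊤ | out ⊤ | prev 0 | push {2}
  [10] u=4 | in ⊤ | out ⊤ | ==
  [11] u=3 | in ⊤ | out ⊤ | ==
  [12] u=2 | in ⊤ | out ⊤ | prev 3 | push {1,3,6,7}
  [13] u=1 | in ⊤ | out ⊤ | ==
  [14] u=3 | in ⊤ | out ⊤ | ==
  [15] u=6 | in ⊤ | out ⊤ | ==
  [16] u=7 | in ⊤ | out ⊤ | prev 4 | push {1,3}
  [17] u=1 | in ⊤ | out ⊤ | ==
  [18] u=3 | in ⊤ | out ⊤ | ==

Converged values:
  [0] 3
  [1] ⊤
  [2] ⊤
  [3] ⊤
  [4] ⊤
  [5] 3
  [6] ⊤
  [7] ⊤

⊤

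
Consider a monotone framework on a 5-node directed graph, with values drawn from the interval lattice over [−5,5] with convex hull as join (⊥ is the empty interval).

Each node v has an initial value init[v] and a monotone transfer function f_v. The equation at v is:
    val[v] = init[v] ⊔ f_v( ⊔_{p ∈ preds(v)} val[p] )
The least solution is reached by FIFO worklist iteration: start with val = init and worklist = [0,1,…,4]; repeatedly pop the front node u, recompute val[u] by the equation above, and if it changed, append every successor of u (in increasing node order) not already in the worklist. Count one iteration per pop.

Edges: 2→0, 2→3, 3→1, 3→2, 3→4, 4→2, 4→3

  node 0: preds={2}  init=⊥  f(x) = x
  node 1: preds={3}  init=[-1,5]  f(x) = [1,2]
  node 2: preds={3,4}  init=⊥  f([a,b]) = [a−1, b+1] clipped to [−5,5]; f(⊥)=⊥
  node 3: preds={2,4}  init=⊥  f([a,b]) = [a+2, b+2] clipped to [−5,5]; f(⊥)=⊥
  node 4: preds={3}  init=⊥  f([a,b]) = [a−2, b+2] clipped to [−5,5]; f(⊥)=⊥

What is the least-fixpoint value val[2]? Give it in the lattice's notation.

⊥

Worklist (5 pops):
  #1 pop 0: in=⊥ → ⊥ (no change)
  #2 pop 1: in=⊥ → [-1,5] (no change)
  #3 pop 2: in=⊥ → ⊥ (no change)
  #4 pop 3: in=⊥ → ⊥ (no change)
  #5 pop 4: in=⊥ → ⊥ (no change)

Fixpoint:
  val[0] = ⊥
  val[1] = [-1,5]
  val[2] = ⊥
  val[3] = ⊥
  val[4] = ⊥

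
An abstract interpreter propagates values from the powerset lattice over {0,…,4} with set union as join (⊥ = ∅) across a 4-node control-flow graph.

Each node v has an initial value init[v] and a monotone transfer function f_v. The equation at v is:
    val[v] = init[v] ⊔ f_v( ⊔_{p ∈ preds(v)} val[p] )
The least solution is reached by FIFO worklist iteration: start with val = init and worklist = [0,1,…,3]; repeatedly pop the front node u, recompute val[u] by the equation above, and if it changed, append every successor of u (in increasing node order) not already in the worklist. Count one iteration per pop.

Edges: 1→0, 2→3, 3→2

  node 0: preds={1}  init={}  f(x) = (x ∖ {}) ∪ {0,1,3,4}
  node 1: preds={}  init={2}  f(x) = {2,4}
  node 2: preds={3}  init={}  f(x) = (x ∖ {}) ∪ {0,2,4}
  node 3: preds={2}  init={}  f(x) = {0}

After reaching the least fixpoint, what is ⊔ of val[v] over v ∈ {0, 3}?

Worklist (6 pops):
  #1 pop 0: in={2} → {0,1,2,3,4} (was {}); enqueue []
  #2 pop 1: in={} → {2,4} (was {2}); enqueue [0]
  #3 pop 2: in={} → {0,2,4} (was {}); enqueue []
  #4 pop 3: in={0,2,4} → {0} (was {}); enqueue [2]
  #5 pop 0: in={2,4} → {0,1,2,3,4} (no change)
  #6 pop 2: in={0} → {0,2,4} (no change)

Fixpoint:
  val[0] = {0,1,2,3,4}
  val[1] = {2,4}
  val[2] = {0,2,4}
  val[3] = {0}

{0,1,2,3,4}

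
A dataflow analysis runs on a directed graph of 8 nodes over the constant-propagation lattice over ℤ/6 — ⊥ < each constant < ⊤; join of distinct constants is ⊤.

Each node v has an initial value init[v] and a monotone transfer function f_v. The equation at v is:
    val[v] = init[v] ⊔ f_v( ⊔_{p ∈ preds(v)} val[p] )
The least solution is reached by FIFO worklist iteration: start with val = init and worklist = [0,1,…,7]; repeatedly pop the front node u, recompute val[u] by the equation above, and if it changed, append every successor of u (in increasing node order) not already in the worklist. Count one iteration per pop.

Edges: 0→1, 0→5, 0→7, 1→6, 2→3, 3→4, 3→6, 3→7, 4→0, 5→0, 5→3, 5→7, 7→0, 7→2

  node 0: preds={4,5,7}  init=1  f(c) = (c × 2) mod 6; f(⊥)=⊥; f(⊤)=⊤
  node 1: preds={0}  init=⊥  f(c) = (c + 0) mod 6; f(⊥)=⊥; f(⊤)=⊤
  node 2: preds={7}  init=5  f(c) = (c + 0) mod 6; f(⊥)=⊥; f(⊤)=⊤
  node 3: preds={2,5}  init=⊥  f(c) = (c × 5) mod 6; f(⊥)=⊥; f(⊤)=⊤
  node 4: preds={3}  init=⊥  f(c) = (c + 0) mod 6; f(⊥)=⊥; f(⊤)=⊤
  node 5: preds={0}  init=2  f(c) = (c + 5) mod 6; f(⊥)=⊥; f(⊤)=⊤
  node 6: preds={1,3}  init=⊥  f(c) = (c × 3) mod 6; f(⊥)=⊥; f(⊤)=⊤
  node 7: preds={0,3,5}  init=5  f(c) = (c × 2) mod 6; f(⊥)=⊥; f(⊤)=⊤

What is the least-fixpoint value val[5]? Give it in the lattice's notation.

⊤

Worklist (12 pops):
  #1 pop 0: in=⊤ → ⊤ (was 1); enqueue []
  #2 pop 1: in=⊤ → ⊤ (was ⊥); enqueue []
  #3 pop 2: in=5 → 5 (no change)
  #4 pop 3: in=⊤ → ⊤ (was ⊥); enqueue []
  #5 pop 4: in=⊤ → ⊤ (was ⊥); enqueue [0]
  #6 pop 5: in=⊤ → ⊤ (was 2); enqueue [3]
  #7 pop 6: in=⊤ → ⊤ (was ⊥); enqueue []
  #8 pop 7: in=⊤ → ⊤ (was 5); enqueue [2]
  #9 pop 0: in=⊤ → ⊤ (no change)
  #10 pop 3: in=⊤ → ⊤ (no change)
  #11 pop 2: in=⊤ → ⊤ (was 5); enqueue [3]
  #12 pop 3: in=⊤ → ⊤ (no change)

Fixpoint:
  val[0] = ⊤
  val[1] = ⊤
  val[2] = ⊤
  val[3] = ⊤
  val[4] = ⊤
  val[5] = ⊤
  val[6] = ⊤
  val[7] = ⊤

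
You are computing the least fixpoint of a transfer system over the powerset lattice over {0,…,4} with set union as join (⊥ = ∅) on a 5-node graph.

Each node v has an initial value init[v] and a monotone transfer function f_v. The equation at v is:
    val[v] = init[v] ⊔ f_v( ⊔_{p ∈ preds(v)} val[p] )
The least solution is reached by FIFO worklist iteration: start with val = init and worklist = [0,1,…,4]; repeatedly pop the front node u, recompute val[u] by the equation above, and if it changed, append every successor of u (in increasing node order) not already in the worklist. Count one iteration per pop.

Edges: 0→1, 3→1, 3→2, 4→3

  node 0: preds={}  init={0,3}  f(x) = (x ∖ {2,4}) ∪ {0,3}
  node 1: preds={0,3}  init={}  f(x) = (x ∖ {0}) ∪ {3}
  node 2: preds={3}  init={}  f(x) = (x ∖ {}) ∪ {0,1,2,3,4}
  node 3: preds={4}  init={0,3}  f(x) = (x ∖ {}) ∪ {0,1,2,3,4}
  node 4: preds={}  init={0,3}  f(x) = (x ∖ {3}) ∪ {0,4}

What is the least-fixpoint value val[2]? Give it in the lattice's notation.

{0,1,2,3,4}

Iteration log — 8 steps:
  step 1. node 0  ⊔preds={}  new={0,3}  stable
  step 2. node 1  ⊔preds={0,3}  new={3}  old={}  +wl: 
  step 3. node 2  ⊔preds={0,3}  new={0,1,2,3,4}  old={}  +wl: 
  step 4. node 3  ⊔preds={0,3}  new={0,1,2,3,4}  old={0,3}  +wl: 1,2
  step 5. node 4  ⊔preds={}  new={0,3,4}  old={0,3}  +wl: 3
  step 6. node 1  ⊔preds={0,1,2,3,4}  new={1,2,3,4}  old={3}  +wl: 
  step 7. node 2  ⊔preds={0,1,2,3,4}  new={0,1,2,3,4}  stable
  step 8. node 3  ⊔preds={0,3,4}  new={0,1,2,3,4}  stable

Least fixpoint reached:
  node 0: {0,3}
  node 1: {1,2,3,4}
  node 2: {0,1,2,3,4}
  node 3: {0,1,2,3,4}
  node 4: {0,3,4}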